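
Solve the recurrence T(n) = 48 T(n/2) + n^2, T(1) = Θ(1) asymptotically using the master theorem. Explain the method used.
T(n) = Θ(n^(log_2 48))

Master theorem: compare f(n) = n^2 to n^(log_2 48) where log_2 48 ≈ 5.585. Since 2 < log_2 48, we have f(n) = O(n^(log_2 48 − ε)) for some ε > 0 — Case 1. Hence T(n) = Θ(n^(log_2 48)).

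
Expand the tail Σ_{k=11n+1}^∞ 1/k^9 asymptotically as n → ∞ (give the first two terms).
Σ_{k>11n} 1/k^9 = 1/(8 · (11n)^8) − 1/(2 · (11n)^9) + O(1/(11n)^10)

Compare to the integral: ∫_{11n}^∞ x^(−9) dx = [−x^(−8)/8]_{11n}^∞ = 1/((9−1)·(11n)^8). The Euler-Maclaurin correction adds −f(11n)/2 = −1/(2·(11n)^9). Euler-Maclaurin then gives
  Σ_{k>11n} 1/k^9 = ∫_{11n}^∞ dx/x^9 − 1/(2·(11n)^9) + O(1/(11n)^10).
(Equivalently this is ζ(9) − Σ_{k≤11n} 1/k^9.)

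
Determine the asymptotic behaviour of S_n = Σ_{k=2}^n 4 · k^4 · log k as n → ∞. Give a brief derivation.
S_n ~ 4 · n^5 log n / 5 − 4 · n^5 / 25

By integral comparison, S_n = ∫_1^n 4 · x^4 · log x dx + O(n^4 · log n). For the integral, ∫ x^4 log x dx = n^5 log n / 5 − n^5/25 (integration by parts). Hence S_n ~ 4 · n^5 log n / 5 − 4 · n^5 / 25.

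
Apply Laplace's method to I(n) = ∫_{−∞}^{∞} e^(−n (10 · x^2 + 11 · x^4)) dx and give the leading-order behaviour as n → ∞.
I(n) ~ sqrt(π/(10n))

φ(x) = 10 · x^2 + 11 · x^4 has its unique global minimum at x* = 0 (since φ'(x) = 20x + 44x^3 = 0 only at x = 0 for real x with both coefficients positive, and φ → ∞ as |x| → ∞). At x* = 0, φ(0) = 0 and φ''(0) = 20. Laplace's method then gives
  I(n) ~ sqrt(2π / (n · φ''(0))) · e^(−n φ(0)) = sqrt(2π / (20n)) = sqrt(π/(10n)).
The 11 · x^4 term contributes only at subleading order (an O(1/n) relative correction).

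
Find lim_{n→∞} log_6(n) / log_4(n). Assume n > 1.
lim = ln(4) / ln(6) = log_6(4)

Change of base: log_6(n) = ln n / ln 6 and log_4(n) = ln n / ln 4. The ratio is (ln n / ln 6) · (ln 4 / ln n) = ln 4 / ln 6, a constant independent of n. So the limit is ln 4 / ln 6 = log_6(4).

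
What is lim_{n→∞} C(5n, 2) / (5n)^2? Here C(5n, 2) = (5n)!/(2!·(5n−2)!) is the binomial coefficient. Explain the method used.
lim = 1/2! = 1/2

With N = 5n → ∞: C(N, 2) / N^2 = [N(N−1)…(N−1)] / (2! · N^2) = (1/2!) · 1 · (1 − 1/(5n)). Each factor → 1 as N → ∞, so the limit is 1/2! = 1/2.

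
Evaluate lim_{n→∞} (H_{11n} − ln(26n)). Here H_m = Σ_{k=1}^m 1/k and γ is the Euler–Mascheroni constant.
lim = ln(11/26) + γ

By Euler-Maclaurin, H_m = ln m + γ + O(1/m). So
  H_{11n} − ln(26n) = ln(11n) + γ − ln(26n) + O(1/n)
                       = ln(11/26) + γ + O(1/n).
Hence the limit is ln(11/26) + γ.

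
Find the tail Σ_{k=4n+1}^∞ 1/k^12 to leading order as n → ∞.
Σ_{k>4n} 1/k^12 ~ 1/(11 · (4n)^11)

Compare to the integral: ∫_{4n}^∞ x^(−12) dx = [−x^(−11)/11]_{4n}^∞ = 1/((12−1)·(4n)^11). Euler-Maclaurin then gives
  Σ_{k>4n} 1/k^12 = ∫_{4n}^∞ dx/x^12 − 1/(2·(4n)^12) + O(1/(4n)^13).
(Equivalently this is ζ(12) − Σ_{k≤4n} 1/k^12.)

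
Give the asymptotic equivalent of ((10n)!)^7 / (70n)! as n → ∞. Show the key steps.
((10n)!)^7/(70n)! ~ ((2π·10n)^(6/2) / sqrt(7)) · 7^(−7·10n)  →  0

Write N = 10n. Stirling: N! ~ sqrt(2π N)(N/e)^N and (7N)! ~ sqrt(2π·7N)·(7N/e)^(7N).
  (N!)^7/(7N)! ~ (2π N)^(7/2) (N/e)^(7N) / [sqrt(2π·7N) (7N/e)^(7N)]
     = (2π N)^(7/2) / sqrt(2π·7N) · (N/(7N))^(7N)
     = (2π N)^((7−1)/2) / sqrt(7) · 7^(−7N).
Since 7^7 > 1, the factor 7^(−7N) decays exponentially, so the ratio → 0. Substituting N = 10n gives the stated form.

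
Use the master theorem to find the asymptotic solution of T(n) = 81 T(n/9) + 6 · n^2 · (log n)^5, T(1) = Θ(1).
T(n) = Θ(n^2 · (log n)^6)

Here log_9 81 = 2 and f(n) = 6 · n^2 · (log n)^5 = Θ(n^(log_9 81) · (log n)^5). This is the extended Case 2 of the master theorem (f matches the critical exponent up to log factors), giving T(n) = Θ(n^(log_9 81) · (log n)^(5+1)) = Θ(n^2 · (log n)^6).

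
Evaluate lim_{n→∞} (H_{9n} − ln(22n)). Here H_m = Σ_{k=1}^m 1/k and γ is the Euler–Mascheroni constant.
lim = ln(9/22) + γ

By Euler-Maclaurin, H_m = ln m + γ + O(1/m). So
  H_{9n} − ln(22n) = ln(9n) + γ − ln(22n) + O(1/n)
                       = ln(9/22) + γ + O(1/n).
Hence the limit is ln(9/22) + γ.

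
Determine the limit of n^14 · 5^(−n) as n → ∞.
lim = 0

Exponentials with base > 1 dominate every fixed polynomial: for any fixed c, n^c / 5^n → 0 as n → ∞ (e.g. by the ratio test, or by writing 5^n = e^(n ln 5) and noting e^(n ln 5) / n^c → ∞). Hence n^14 · 5^(−n) = n^14 / 5^n → 0.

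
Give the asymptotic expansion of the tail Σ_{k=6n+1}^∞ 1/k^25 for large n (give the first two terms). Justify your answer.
Σ_{k>6n} 1/k^25 = 1/(24 · (6n)^24) − 1/(2 · (6n)^25) + O(1/(6n)^26)

Compare to the integral: ∫_{6n}^∞ x^(−25) dx = [−x^(−24)/24]_{6n}^∞ = 1/((25−1)·(6n)^24). The Euler-Maclaurin correction adds −f(6n)/2 = −1/(2·(6n)^25). Euler-Maclaurin then gives
  Σ_{k>6n} 1/k^25 = ∫_{6n}^∞ dx/x^25 − 1/(2·(6n)^25) + O(1/(6n)^26).
(Equivalently this is ζ(25) − Σ_{k≤6n} 1/k^25.)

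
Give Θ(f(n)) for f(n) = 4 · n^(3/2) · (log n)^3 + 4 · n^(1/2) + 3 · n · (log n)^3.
f(n) ∈ Θ(n^(3/2) · (log n)^3)

Compare the terms by growth order. For large n, n^a · (log n)^b dominates n^a' · (log n)^b' iff a > a', or (a = a' and b > b'). Ranking the 3 terms shows the dominant one is 4 · n^(3/2) · (log n)^3. Hence f(n) ∈ Θ(n^(3/2) · (log n)^3).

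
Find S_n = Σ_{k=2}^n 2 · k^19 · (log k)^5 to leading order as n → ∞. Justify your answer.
S_n ~ n^20 · (log n)^5 / 10

By integral comparison, S_n = ∫_1^n 2 · x^19 · (log x)^5 dx + O(n^19 · (log n)^5). For the integral, the leading term of ∫_1^n x^19 (log x)^5 dx is n^20/20 · (log n)^5 (by repeated integration by parts; each step lowers the log-exponent and produces a relatively O(1/log n) correction). Hence S_n ~ n^20 · (log n)^5 / 10.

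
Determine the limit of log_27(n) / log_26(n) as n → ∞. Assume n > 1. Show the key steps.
lim = ln(26) / ln(27) = log_27(26)

Change of base: log_27(n) = ln n / ln 27 and log_26(n) = ln n / ln 26. The ratio is (ln n / ln 27) · (ln 26 / ln n) = ln 26 / ln 27, a constant independent of n. So the limit is ln 26 / ln 27 = log_27(26).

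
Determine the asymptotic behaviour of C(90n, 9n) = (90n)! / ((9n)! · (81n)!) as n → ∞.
C(90n, 9n) ~ (10000000000/387420489)^(9n) · sqrt(5/(9π·9n))

Write N = 9n. Apply Stirling to each factorial:
  (10N)! ~ sqrt(2π·10N) · (10N/e)^(10N),
  N! ~ sqrt(2π N) · (N/e)^N,
  (9N)! ~ sqrt(2π·9N) · (9N/e)^(9N).
The exponential factors combine to (10N)^(10N) / (N^N · (9N)^(9N)) = 10^(10N)/9^(9N) = (10^10/9^9)^N = (10000000000/387420489)^N.
The square-root prefactors combine to sqrt(2π·10N) / (sqrt(2π N)·sqrt(2π·9N)) = sqrt(10 / (2π·9·N)) = sqrt(5/(9π·9n)).
Substituting N = 9n: C(90n, 9n) ~ (10000000000/387420489)^(9n) · sqrt(5/(9π·9n)).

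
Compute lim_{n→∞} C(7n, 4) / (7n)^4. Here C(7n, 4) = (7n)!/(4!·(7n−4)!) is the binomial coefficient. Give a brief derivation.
lim = 1/4! = 1/24

With N = 7n → ∞: C(N, 4) / N^4 = [N(N−1)…(N−3)] / (4! · N^4) = (1/4!) · 1 · (1 − 1/(7n)) · (1 − 2/(7n)) · (1 − 3/(7n)). Each factor → 1 as N → ∞, so the limit is 1/4! = 1/24.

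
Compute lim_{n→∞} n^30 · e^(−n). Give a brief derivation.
lim = 0

Exponentials with base > 1 dominate every fixed polynomial: for any fixed c, n^c / e^n → 0 as n → ∞ (e.g. by the ratio test, or since e^n grows faster than any power of n). Hence n^30 · e^(−n) = n^30 / e^n → 0.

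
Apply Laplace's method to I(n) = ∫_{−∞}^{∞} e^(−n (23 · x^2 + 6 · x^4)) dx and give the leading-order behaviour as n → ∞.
I(n) ~ sqrt(π/(23n))

φ(x) = 23 · x^2 + 6 · x^4 has its unique global minimum at x* = 0 (since φ'(x) = 46x + 24x^3 = 0 only at x = 0 for real x with both coefficients positive, and φ → ∞ as |x| → ∞). At x* = 0, φ(0) = 0 and φ''(0) = 46. Laplace's method then gives
  I(n) ~ sqrt(2π / (n · φ''(0))) · e^(−n φ(0)) = sqrt(2π / (46n)) = sqrt(π/(23n)).
The 6 · x^4 term contributes only at subleading order (an O(1/n) relative correction).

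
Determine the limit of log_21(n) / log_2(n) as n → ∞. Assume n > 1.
lim = ln(2) / ln(21) = log_21(2)

Change of base: log_21(n) = ln n / ln 21 and log_2(n) = ln n / ln 2. The ratio is (ln n / ln 21) · (ln 2 / ln n) = ln 2 / ln 21, a constant independent of n. So the limit is ln 2 / ln 21 = log_21(2).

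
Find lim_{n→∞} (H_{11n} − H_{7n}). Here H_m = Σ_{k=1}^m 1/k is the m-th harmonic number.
lim = ln(11/7)

Euler-Maclaurin gives H_m = ln m + γ + 1/(2m) + O(1/m^2). The γ and O(1/m) terms cancel in the difference:
  H_{11n} − H_{7n} = ln(11n) − ln(7n) + O(1/n) = ln(11/7) + O(1/n).
Hence the limit is ln(11/7).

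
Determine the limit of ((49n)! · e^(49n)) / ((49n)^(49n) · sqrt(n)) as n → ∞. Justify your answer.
lim = sqrt(2π·49)

Stirling: (49n)! ~ sqrt(2π·49n) · (49n/e)^(49n). Hence
  (49n)! · e^(49n) / (49n)^(49n) ~ sqrt(2π·49n).
Dividing by sqrt(n): sqrt(2π·49n) / sqrt(n) = sqrt(2π·49) · n^((1−1)/2), so the limit is sqrt(2π·49).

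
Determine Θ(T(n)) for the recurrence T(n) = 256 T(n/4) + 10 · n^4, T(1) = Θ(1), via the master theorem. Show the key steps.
T(n) = Θ(n^4 log n)

log_4 256 = 4, and f(n) = 10 · n^4 = Θ(n^(log_4 256)). This is Case 2 of the master theorem: T(n) = Θ(f(n) · log n) = Θ(n^4 log n).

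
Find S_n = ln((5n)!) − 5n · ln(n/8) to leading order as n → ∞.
S_n ~ 5n · (ln 40 − 1) + O(ln n)

Stirling: ln((5n)!) = 5n ln(5n) − 5n + O(ln n).
  S_n = 5n ln(5n) − 5n − 5n ln(n/8) + O(ln n)
      = 5n ln(5n) − 5n ln n + 5n ln 8 − 5n + O(ln n)
      = 5n ln 5 + 5n ln 8 − 5n + O(ln n)
      = 5n (ln 40 − 1) + O(ln n).
Numerically ln(40) − 1 ≈ 2.6889.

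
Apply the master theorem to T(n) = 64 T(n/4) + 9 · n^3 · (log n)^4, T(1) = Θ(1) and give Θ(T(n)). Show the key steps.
T(n) = Θ(n^3 · (log n)^5)

Here log_4 64 = 3 and f(n) = 9 · n^3 · (log n)^4 = Θ(n^(log_4 64) · (log n)^4). This is the extended Case 2 of the master theorem (f matches the critical exponent up to log factors), giving T(n) = Θ(n^(log_4 64) · (log n)^(4+1)) = Θ(n^3 · (log n)^5).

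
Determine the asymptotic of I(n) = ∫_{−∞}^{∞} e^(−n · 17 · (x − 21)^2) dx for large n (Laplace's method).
I(n) = sqrt(π/(17n))

Here φ(x) = 17 · (x − 21)^2 has its unique minimum at x* = 21 with φ(x*) = 0 and φ''(x*) = 34. Laplace's method gives
  I(n) ~ e^(−n φ(x*)) · sqrt(2π / (n · φ''(x*))) = sqrt(2π / (34n)) = sqrt(π/(17n)).
This is exact: substituting u = (x − 21)·sqrt(17n) gives I(n) = (1/sqrt(17n)) ∫_{−∞}^{∞} e^(−u^2) du = sqrt(π/(17n)).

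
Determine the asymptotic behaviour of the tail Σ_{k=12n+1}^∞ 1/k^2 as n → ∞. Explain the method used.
Σ_{k>12n} 1/k^2 ~ 1/(1 · (12n))

Compare to the integral: ∫_{12n}^∞ x^(−2) dx = [−x^(−1)/1]_{12n}^∞ = 1/((2−1)·(12n)). Euler-Maclaurin then gives
  Σ_{k>12n} 1/k^2 = ∫_{12n}^∞ dx/x^2 − 1/(2·(12n)^2) + O(1/(12n)^3).
(Equivalently this is ζ(2) − Σ_{k≤12n} 1/k^2.)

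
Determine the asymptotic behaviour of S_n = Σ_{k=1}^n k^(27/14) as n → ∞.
S_n ~ (14/41) · n^(41/14)

Integral comparison: Σ_{k=1}^n k^(27/14) = ∫_0^n x^(27/14) dx + O(n^(27/14)). The integral is n^(1 + 27/14) / (1 + 27/14) = n^((27+14)/14) / ((27+14)/14) = (14/41) · n^(41/14).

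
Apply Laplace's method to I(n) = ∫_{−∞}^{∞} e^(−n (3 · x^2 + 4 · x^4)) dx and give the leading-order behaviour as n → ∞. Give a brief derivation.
I(n) ~ sqrt(π/(3n))

φ(x) = 3 · x^2 + 4 · x^4 has its unique global minimum at x* = 0 (since φ'(x) = 6x + 16x^3 = 0 only at x = 0 for real x with both coefficients positive, and φ → ∞ as |x| → ∞). At x* = 0, φ(0) = 0 and φ''(0) = 6. Laplace's method then gives
  I(n) ~ sqrt(2π / (n · φ''(0))) · e^(−n φ(0)) = sqrt(2π / (6n)) = sqrt(π/(3n)).
The 4 · x^4 term contributes only at subleading order (an O(1/n) relative correction).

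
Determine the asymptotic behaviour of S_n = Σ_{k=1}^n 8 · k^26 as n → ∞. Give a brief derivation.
S_n ~ 8 · n^27 / 27

By integral comparison (Euler-Maclaurin), Σ_{k=1}^n 8 · k^26 = 8 · ∫_0^n x^26 dx + O(n^26) = 8 · n^27/27 + O(n^26). (Equivalently, Faulhaber's formula gives the same leading term.)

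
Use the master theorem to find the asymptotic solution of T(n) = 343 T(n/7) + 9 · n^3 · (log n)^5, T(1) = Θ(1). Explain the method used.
T(n) = Θ(n^3 · (log n)^6)

Here log_7 343 = 3 and f(n) = 9 · n^3 · (log n)^5 = Θ(n^(log_7 343) · (log n)^5). This is the extended Case 2 of the master theorem (f matches the critical exponent up to log factors), giving T(n) = Θ(n^(log_7 343) · (log n)^(5+1)) = Θ(n^3 · (log n)^6).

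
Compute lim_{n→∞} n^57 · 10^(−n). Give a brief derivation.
lim = 0

Exponentials with base > 1 dominate every fixed polynomial: for any fixed c, n^c / 10^n → 0 as n → ∞ (e.g. by the ratio test, or by writing 10^n = e^(n ln 10) and noting e^(n ln 10) / n^c → ∞). Hence n^57 · 10^(−n) = n^57 / 10^n → 0.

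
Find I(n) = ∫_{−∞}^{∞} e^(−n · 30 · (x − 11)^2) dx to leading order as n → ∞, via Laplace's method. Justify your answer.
I(n) = sqrt(π/(30n))

Here φ(x) = 30 · (x − 11)^2 has its unique minimum at x* = 11 with φ(x*) = 0 and φ''(x*) = 60. Laplace's method gives
  I(n) ~ e^(−n φ(x*)) · sqrt(2π / (n · φ''(x*))) = sqrt(2π / (60n)) = sqrt(π/(30n)).
This is exact: substituting u = (x − 11)·sqrt(30n) gives I(n) = (1/sqrt(30n)) ∫_{−∞}^{∞} e^(−u^2) du = sqrt(π/(30n)).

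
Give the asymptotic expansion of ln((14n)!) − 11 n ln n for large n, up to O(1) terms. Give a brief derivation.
ln((14n)!) − 11 n ln n = 3 n ln n + 14(ln 14 − 1) n + (1/2) ln(2π·14n) + O(1/n)

Stirling: ln((14n)!) = 14n ln(14n) − 14n + (1/2) ln(2π·14n) + O(1/n).
Expand 14n ln(14n) = 14n (ln n + ln 14) = 14n ln n + 14n ln 14.
Subtract 11n ln n: leading term is (14 − 11) n ln n = 3 n ln n. The next term is 14n ln 14 − 14n = 14(ln 14 − 1) n. Then the (1/2) ln(2π·14n) correction.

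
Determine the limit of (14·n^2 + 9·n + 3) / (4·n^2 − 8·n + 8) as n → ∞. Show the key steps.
lim = 14/4 = 7/2

For large n the leading n^2 terms dominate both numerator and denominator. Dividing top and bottom by n^2, every other term tends to 0, leaving 14/4 = 7/2.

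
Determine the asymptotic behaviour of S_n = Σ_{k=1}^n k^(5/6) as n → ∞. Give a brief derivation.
S_n ~ (6/11) · n^(11/6)

Integral comparison: Σ_{k=1}^n k^(5/6) = ∫_0^n x^(5/6) dx + O(n^(5/6)). The integral is n^(1 + 5/6) / (1 + 5/6) = n^((5+6)/6) / ((5+6)/6) = (6/11) · n^(11/6).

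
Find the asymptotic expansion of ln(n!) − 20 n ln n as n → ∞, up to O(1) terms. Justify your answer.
ln(n!) − 20 n ln n = −19 n ln n − n + (1/2) ln(2π n) + O(1/n)

Stirling: ln((n)!) = n ln(n) − n + (1/2) ln(2π·n) + O(1/n).
Here n ln(n) = n ln n.
Subtract 20n ln n: leading term is (1 − 20) n ln n = −19 n ln n. The next term is −n. Then the (1/2) ln(2π·n) correction.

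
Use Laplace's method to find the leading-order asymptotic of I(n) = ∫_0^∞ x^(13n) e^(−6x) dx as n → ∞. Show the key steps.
I(n) ~ (sqrt(2π·13n) / 6) · (13n/(6e))^(13n)

Write the integrand as exp(13n ln x − 6x) and set f(x) = 13n ln x − 6x. Then f'(x) = 13n/x − 6 = 0 at x* = 13n/6, and f''(x*) = −13n/x*^2 = −6^2/(13n). Laplace's method (interior maximum) gives
  I(n) ~ e^(f(x*)) · sqrt(2π / |f''(x*)|)
        = exp(13n ln(13n/6) − 13n) · sqrt(2π · 13n / 6^2)
        = (13n/6)^(13n) e^(−13n) · sqrt(2π·13n) / 6
        = (sqrt(2π·13n) / 6) · (13n/(6e))^(13n).
This matches Γ(13n+1)/6^(13n+1) with Stirling applied to Γ.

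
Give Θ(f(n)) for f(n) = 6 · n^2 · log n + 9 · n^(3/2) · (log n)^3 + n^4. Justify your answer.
f(n) ∈ Θ(n^4)

Compare the terms by growth order. For large n, n^a · (log n)^b dominates n^a' · (log n)^b' iff a > a', or (a = a' and b > b'). Ranking the 3 terms shows the dominant one is n^4. Hence f(n) ∈ Θ(n^4).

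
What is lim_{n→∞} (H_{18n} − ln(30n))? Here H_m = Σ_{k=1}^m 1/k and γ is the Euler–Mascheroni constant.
lim = ln(3/5) + γ

By Euler-Maclaurin, H_m = ln m + γ + O(1/m). So
  H_{18n} − ln(30n) = ln(18n) + γ − ln(30n) + O(1/n)
                       = ln(18/30) + γ + O(1/n).
Hence the limit is ln(18/30) + γ (= ln(3/5)).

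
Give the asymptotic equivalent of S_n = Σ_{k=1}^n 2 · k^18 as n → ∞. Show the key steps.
S_n ~ 2 · n^19 / 19

By integral comparison (Euler-Maclaurin), Σ_{k=1}^n 2 · k^18 = 2 · ∫_0^n x^18 dx + O(n^18) = 2 · n^19/19 + O(n^18). (Equivalently, Faulhaber's formula gives the same leading term.)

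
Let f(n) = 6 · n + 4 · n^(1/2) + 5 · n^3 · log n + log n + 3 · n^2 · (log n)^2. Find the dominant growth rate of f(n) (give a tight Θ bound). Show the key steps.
f(n) ∈ Θ(n^3 · log n)

Compare the terms by growth order. For large n, n^a · (log n)^b dominates n^a' · (log n)^b' iff a > a', or (a = a' and b > b'). Ranking the 5 terms shows the dominant one is 5 · n^3 · log n. Hence f(n) ∈ Θ(n^3 · log n).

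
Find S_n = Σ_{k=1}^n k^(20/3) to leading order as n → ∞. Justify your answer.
S_n ~ (3/23) · n^(23/3)

Integral comparison: Σ_{k=1}^n k^(20/3) = ∫_0^n x^(20/3) dx + O(n^(20/3)). The integral is n^(1 + 20/3) / (1 + 20/3) = n^((20+3)/3) / ((20+3)/3) = (3/23) · n^(23/3).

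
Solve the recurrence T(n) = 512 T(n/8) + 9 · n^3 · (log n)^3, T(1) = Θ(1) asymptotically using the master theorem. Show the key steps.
T(n) = Θ(n^3 · (log n)^4)

Here log_8 512 = 3 and f(n) = 9 · n^3 · (log n)^3 = Θ(n^(log_8 512) · (log n)^3). This is the extended Case 2 of the master theorem (f matches the critical exponent up to log factors), giving T(n) = Θ(n^(log_8 512) · (log n)^(3+1)) = Θ(n^3 · (log n)^4).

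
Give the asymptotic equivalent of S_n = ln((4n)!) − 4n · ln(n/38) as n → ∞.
S_n ~ 4n · (ln 152 − 1) + O(ln n)

Stirling: ln((4n)!) = 4n ln(4n) − 4n + O(ln n).
  S_n = 4n ln(4n) − 4n − 4n ln(n/38) + O(ln n)
      = 4n ln(4n) − 4n ln n + 4n ln 38 − 4n + O(ln n)
      = 4n ln 4 + 4n ln 38 − 4n + O(ln n)
      = 4n (ln 152 − 1) + O(ln n).
Numerically ln(152) − 1 ≈ 4.0239.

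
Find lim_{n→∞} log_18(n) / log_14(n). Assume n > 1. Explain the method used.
lim = ln(14) / ln(18) = log_18(14)

Change of base: log_18(n) = ln n / ln 18 and log_14(n) = ln n / ln 14. The ratio is (ln n / ln 18) · (ln 14 / ln n) = ln 14 / ln 18, a constant independent of n. So the limit is ln 14 / ln 18 = log_18(14).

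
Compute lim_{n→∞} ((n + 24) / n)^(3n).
lim = e^72

Rewrite as (1 + 24/n)^(3n). By the standard limit (1 + x/n)^n → e^x, we have (1 + 24/n)^n → e^24, and raising to the 3rd power gives e^72.
More precisely, ln[(1 + 24/n)^(3n)] = 3n · ln(1 + 24/n) = 3n · (24/n + O(1/n^2)) = 72 + O(1/n) → 72.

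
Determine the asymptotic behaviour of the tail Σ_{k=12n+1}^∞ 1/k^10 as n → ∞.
Σ_{k>12n} 1/k^10 ~ 1/(9 · (12n)^9)

Compare to the integral: ∫_{12n}^∞ x^(−10) dx = [−x^(−9)/9]_{12n}^∞ = 1/((10−1)·(12n)^9). Euler-Maclaurin then gives
  Σ_{k>12n} 1/k^10 = ∫_{12n}^∞ dx/x^10 − 1/(2·(12n)^10) + O(1/(12n)^11).
(Equivalently this is ζ(10) − Σ_{k≤12n} 1/k^10.)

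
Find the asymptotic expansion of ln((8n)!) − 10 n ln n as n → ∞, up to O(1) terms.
ln((8n)!) − 10 n ln n = −2 n ln n + 8(ln 8 − 1) n + (1/2) ln(2π·8n) + O(1/n)

Stirling: ln((8n)!) = 8n ln(8n) − 8n + (1/2) ln(2π·8n) + O(1/n).
Expand 8n ln(8n) = 8n (ln n + ln 8) = 8n ln n + 8n ln 8.
Subtract 10n ln n: leading term is (8 − 10) n ln n = −2 n ln n. The next term is 8n ln 8 − 8n = 8(ln 8 − 1) n. Then the (1/2) ln(2π·8n) correction.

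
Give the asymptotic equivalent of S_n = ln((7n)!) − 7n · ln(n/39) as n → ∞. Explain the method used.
S_n ~ 7n · (ln 273 − 1) + O(ln n)

Stirling: ln((7n)!) = 7n ln(7n) − 7n + O(ln n).
  S_n = 7n ln(7n) − 7n − 7n ln(n/39) + O(ln n)
      = 7n ln(7n) − 7n ln n + 7n ln 39 − 7n + O(ln n)
      = 7n ln 7 + 7n ln 39 − 7n + O(ln n)
      = 7n (ln 273 − 1) + O(ln n).
Numerically ln(273) − 1 ≈ 4.6095.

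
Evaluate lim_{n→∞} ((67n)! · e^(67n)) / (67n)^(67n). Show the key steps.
lim = ∞

Stirling: (67n)! ~ sqrt(2π·67n) · (67n/e)^(67n). Hence
  (67n)! · e^(67n) / (67n)^(67n) ~ sqrt(2π·67n) = sqrt(2π·67) · sqrt(n) → ∞.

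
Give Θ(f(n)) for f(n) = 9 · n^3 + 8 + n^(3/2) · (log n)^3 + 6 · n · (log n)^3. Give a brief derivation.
f(n) ∈ Θ(n^3)

Compare the terms by growth order. For large n, n^a · (log n)^b dominates n^a' · (log n)^b' iff a > a', or (a = a' and b > b'). Ranking the 4 terms shows the dominant one is 9 · n^3. Hence f(n) ∈ Θ(n^3).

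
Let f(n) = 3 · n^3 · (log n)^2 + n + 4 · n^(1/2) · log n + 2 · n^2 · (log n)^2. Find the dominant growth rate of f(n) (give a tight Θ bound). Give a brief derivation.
f(n) ∈ Θ(n^3 · (log n)^2)

Compare the terms by growth order. For large n, n^a · (log n)^b dominates n^a' · (log n)^b' iff a > a', or (a = a' and b > b'). Ranking the 4 terms shows the dominant one is 3 · n^3 · (log n)^2. Hence f(n) ∈ Θ(n^3 · (log n)^2).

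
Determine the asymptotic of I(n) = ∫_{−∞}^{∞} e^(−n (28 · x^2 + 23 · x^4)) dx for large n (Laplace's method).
I(n) ~ sqrt(π/(28n))

φ(x) = 28 · x^2 + 23 · x^4 has its unique global minimum at x* = 0 (since φ'(x) = 56x + 92x^3 = 0 only at x = 0 for real x with both coefficients positive, and φ → ∞ as |x| → ∞). At x* = 0, φ(0) = 0 and φ''(0) = 56. Laplace's method then gives
  I(n) ~ sqrt(2π / (n · φ''(0))) · e^(−n φ(0)) = sqrt(2π / (56n)) = sqrt(π/(28n)).
The 23 · x^4 term contributes only at subleading order (an O(1/n) relative correction).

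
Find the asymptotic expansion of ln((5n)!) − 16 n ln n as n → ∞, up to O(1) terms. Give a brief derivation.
ln((5n)!) − 16 n ln n = −11 n ln n + 5(ln 5 − 1) n + (1/2) ln(2π·5n) + O(1/n)

Stirling: ln((5n)!) = 5n ln(5n) − 5n + (1/2) ln(2π·5n) + O(1/n).
Expand 5n ln(5n) = 5n (ln n + ln 5) = 5n ln n + 5n ln 5.
Subtract 16n ln n: leading term is (5 − 16) n ln n = −11 n ln n. The next term is 5n ln 5 − 5n = 5(ln 5 − 1) n. Then the (1/2) ln(2π·5n) correction.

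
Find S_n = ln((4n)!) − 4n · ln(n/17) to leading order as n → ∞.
S_n ~ 4n · (ln 68 − 1) + O(ln n)

Stirling: ln((4n)!) = 4n ln(4n) − 4n + O(ln n).
  S_n = 4n ln(4n) − 4n − 4n ln(n/17) + O(ln n)
      = 4n ln(4n) − 4n ln n + 4n ln 17 − 4n + O(ln n)
      = 4n ln 4 + 4n ln 17 − 4n + O(ln n)
      = 4n (ln 68 − 1) + O(ln n).
Numerically ln(68) − 1 ≈ 3.2195.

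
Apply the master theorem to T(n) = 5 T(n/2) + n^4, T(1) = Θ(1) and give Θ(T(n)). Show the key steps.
T(n) = Θ(n^4)

log_2 5 ≈ 2.322. f(n) = n^4 dominates n^(log_2 5) since 4 > 2.322, and the regularity condition a·f(n/b) = 5·(n/2)^4 = (5/16)·n^4 ≤ c·f(n) holds with c = 5/16 ≈ 0.312 < 1. So this is Case 3: T(n) = Θ(f(n)) = Θ(n^4).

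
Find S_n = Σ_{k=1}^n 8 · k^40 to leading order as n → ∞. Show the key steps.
S_n ~ 8 · n^41 / 41

By integral comparison (Euler-Maclaurin), Σ_{k=1}^n 8 · k^40 = 8 · ∫_0^n x^40 dx + O(n^40) = 8 · n^41/41 + O(n^40). (Equivalently, Faulhaber's formula gives the same leading term.)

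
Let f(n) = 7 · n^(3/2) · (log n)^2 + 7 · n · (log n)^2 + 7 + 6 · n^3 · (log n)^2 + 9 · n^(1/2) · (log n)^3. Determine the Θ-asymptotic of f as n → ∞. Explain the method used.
f(n) ∈ Θ(n^3 · (log n)^2)

Compare the terms by growth order. For large n, n^a · (log n)^b dominates n^a' · (log n)^b' iff a > a', or (a = a' and b > b'). Ranking the 5 terms shows the dominant one is 6 · n^3 · (log n)^2. Hence f(n) ∈ Θ(n^3 · (log n)^2).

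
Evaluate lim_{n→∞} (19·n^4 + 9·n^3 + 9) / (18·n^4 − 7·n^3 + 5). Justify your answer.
lim = 19/18

For large n the leading n^4 terms dominate both numerator and denominator. Dividing top and bottom by n^4, every other term tends to 0, leaving 19/18.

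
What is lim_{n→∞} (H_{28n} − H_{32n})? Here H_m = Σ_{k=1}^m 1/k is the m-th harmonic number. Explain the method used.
lim = ln(28/32) = ln(7/8)

Euler-Maclaurin gives H_m = ln m + γ + 1/(2m) + O(1/m^2). The γ and O(1/m) terms cancel in the difference:
  H_{28n} − H_{32n} = ln(28n) − ln(32n) + O(1/n) = ln(28/32) + O(1/n).
Hence the limit is ln(28/32) = ln(7/8).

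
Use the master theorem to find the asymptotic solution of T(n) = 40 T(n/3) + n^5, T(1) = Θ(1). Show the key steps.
T(n) = Θ(n^5)

log_3 40 ≈ 3.358. f(n) = n^5 dominates n^(log_3 40) since 5 > 3.358, and the regularity condition a·f(n/b) = 40·(n/3)^5 = (40/243)·n^5 ≤ c·f(n) holds with c = 40/243 ≈ 0.165 < 1. So this is Case 3: T(n) = Θ(f(n)) = Θ(n^5).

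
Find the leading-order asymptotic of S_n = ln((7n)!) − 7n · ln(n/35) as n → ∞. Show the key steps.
S_n ~ 7n · (ln 245 − 1) + O(ln n)

Stirling: ln((7n)!) = 7n ln(7n) − 7n + O(ln n).
  S_n = 7n ln(7n) − 7n − 7n ln(n/35) + O(ln n)
      = 7n ln(7n) − 7n ln n + 7n ln 35 − 7n + O(ln n)
      = 7n ln 7 + 7n ln 35 − 7n + O(ln n)
      = 7n (ln 245 − 1) + O(ln n).
Numerically ln(245) − 1 ≈ 4.5013.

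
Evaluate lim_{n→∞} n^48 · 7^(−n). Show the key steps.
lim = 0

Exponentials with base > 1 dominate every fixed polynomial: for any fixed c, n^c / 7^n → 0 as n → ∞ (e.g. by the ratio test, or by writing 7^n = e^(n ln 7) and noting e^(n ln 7) / n^c → ∞). Hence n^48 · 7^(−n) = n^48 / 7^n → 0.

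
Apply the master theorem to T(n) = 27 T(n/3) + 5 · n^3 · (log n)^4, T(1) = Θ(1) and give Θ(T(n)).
T(n) = Θ(n^3 · (log n)^5)

Here log_3 27 = 3 and f(n) = 5 · n^3 · (log n)^4 = Θ(n^(log_3 27) · (log n)^4). This is the extended Case 2 of the master theorem (f matches the critical exponent up to log factors), giving T(n) = Θ(n^(log_3 27) · (log n)^(4+1)) = Θ(n^3 · (log n)^5).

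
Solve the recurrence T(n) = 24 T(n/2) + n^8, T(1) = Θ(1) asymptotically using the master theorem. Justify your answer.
T(n) = Θ(n^8)

log_2 24 ≈ 4.585. f(n) = n^8 dominates n^(log_2 24) since 8 > 4.585, and the regularity condition a·f(n/b) = 24·(n/2)^8 = (24/256)·n^8 ≤ c·f(n) holds with c = 24/256 ≈ 0.0938 < 1. So this is Case 3: T(n) = Θ(f(n)) = Θ(n^8).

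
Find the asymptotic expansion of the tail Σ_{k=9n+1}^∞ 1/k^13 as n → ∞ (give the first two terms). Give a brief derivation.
Σ_{k>9n} 1/k^13 = 1/(12 · (9n)^12) − 1/(2 · (9n)^13) + O(1/(9n)^14)

Compare to the integral: ∫_{9n}^∞ x^(−13) dx = [−x^(−12)/12]_{9n}^∞ = 1/((13−1)·(9n)^12). The Euler-Maclaurin correction adds −f(9n)/2 = −1/(2·(9n)^13). Euler-Maclaurin then gives
  Σ_{k>9n} 1/k^13 = ∫_{9n}^∞ dx/x^13 − 1/(2·(9n)^13) + O(1/(9n)^14).
(Equivalently this is ζ(13) − Σ_{k≤9n} 1/k^13.)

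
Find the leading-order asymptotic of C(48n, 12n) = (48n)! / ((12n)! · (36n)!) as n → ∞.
C(48n, 12n) ~ (256/27)^(12n) · sqrt(2/(3π·12n))

Write N = 12n. Apply Stirling to each factorial:
  (4N)! ~ sqrt(2π·4N) · (4N/e)^(4N),
  N! ~ sqrt(2π N) · (N/e)^N,
  (3N)! ~ sqrt(2π·3N) · (3N/e)^(3N).
The exponential factors combine to (4N)^(4N) / (N^N · (3N)^(3N)) = 4^(4N)/3^(3N) = (4^4/3^3)^N = (256/27)^N.
The square-root prefactors combine to sqrt(2π·4N) / (sqrt(2π N)·sqrt(2π·3N)) = sqrt(4 / (2π·3·N)) = sqrt(2/(3π·12n)).
Substituting N = 12n: C(48n, 12n) ~ (256/27)^(12n) · sqrt(2/(3π·12n)).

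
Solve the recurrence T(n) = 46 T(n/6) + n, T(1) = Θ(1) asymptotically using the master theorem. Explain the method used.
T(n) = Θ(n^(log_6 46))

Master theorem: compare f(n) = n to n^(log_6 46) where log_6 46 ≈ 2.137. Since 1 < log_6 46, we have f(n) = O(n^(log_6 46 − ε)) for some ε > 0 — Case 1. Hence T(n) = Θ(n^(log_6 46)).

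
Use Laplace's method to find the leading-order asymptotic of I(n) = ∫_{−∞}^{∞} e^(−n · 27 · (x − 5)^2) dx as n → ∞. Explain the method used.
I(n) = sqrt(π/(27n))

Here φ(x) = 27 · (x − 5)^2 has its unique minimum at x* = 5 with φ(x*) = 0 and φ''(x*) = 54. Laplace's method gives
  I(n) ~ e^(−n φ(x*)) · sqrt(2π / (n · φ''(x*))) = sqrt(2π / (54n)) = sqrt(π/(27n)).
This is exact: substituting u = (x − 5)·sqrt(27n) gives I(n) = (1/sqrt(27n)) ∫_{−∞}^{∞} e^(−u^2) du = sqrt(π/(27n)).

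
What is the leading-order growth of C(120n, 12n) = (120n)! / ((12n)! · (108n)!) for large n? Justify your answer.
C(120n, 12n) ~ (10000000000/387420489)^(12n) · sqrt(5/(9π·12n))

Write N = 12n. Apply Stirling to each factorial:
  (10N)! ~ sqrt(2π·10N) · (10N/e)^(10N),
  N! ~ sqrt(2π N) · (N/e)^N,
  (9N)! ~ sqrt(2π·9N) · (9N/e)^(9N).
The exponential factors combine to (10N)^(10N) / (N^N · (9N)^(9N)) = 10^(10N)/9^(9N) = (10^10/9^9)^N = (10000000000/387420489)^N.
The square-root prefactors combine to sqrt(2π·10N) / (sqrt(2π N)·sqrt(2π·9N)) = sqrt(10 / (2π·9·N)) = sqrt(5/(9π·12n)).
Substituting N = 12n: C(120n, 12n) ~ (10000000000/387420489)^(12n) · sqrt(5/(9π·12n)).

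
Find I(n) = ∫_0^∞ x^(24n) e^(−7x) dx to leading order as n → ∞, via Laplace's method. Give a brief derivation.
I(n) ~ (sqrt(2π·24n) / 7) · (24n/(7e))^(24n)

Write the integrand as exp(24n ln x − 7x) and set f(x) = 24n ln x − 7x. Then f'(x) = 24n/x − 7 = 0 at x* = 24n/7, and f''(x*) = −24n/x*^2 = −7^2/(24n). Laplace's method (interior maximum) gives
  I(n) ~ e^(f(x*)) · sqrt(2π / |f''(x*)|)
        = exp(24n ln(24n/7) − 24n) · sqrt(2π · 24n / 7^2)
        = (24n/7)^(24n) e^(−24n) · sqrt(2π·24n) / 7
        = (sqrt(2π·24n) / 7) · (24n/(7e))^(24n).
This matches Γ(24n+1)/7^(24n+1) with Stirling applied to Γ.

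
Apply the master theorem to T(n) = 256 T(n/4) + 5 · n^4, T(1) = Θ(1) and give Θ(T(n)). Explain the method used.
T(n) = Θ(n^4 log n)

log_4 256 = 4, and f(n) = 5 · n^4 = Θ(n^(log_4 256)). This is Case 2 of the master theorem: T(n) = Θ(f(n) · log n) = Θ(n^4 log n).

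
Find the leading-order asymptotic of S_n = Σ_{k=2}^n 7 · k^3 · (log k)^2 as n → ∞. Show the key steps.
S_n ~ 7 · n^4 · (log n)^2 / 4

By integral comparison, S_n = ∫_1^n 7 · x^3 · (log x)^2 dx + O(n^3 · (log n)^2). For the integral, the leading term of ∫_1^n x^3 (log x)^2 dx is n^4/4 · (log n)^2 (by repeated integration by parts; each step lowers the log-exponent and produces a relatively O(1/log n) correction). Hence S_n ~ 7 · n^4 · (log n)^2 / 4.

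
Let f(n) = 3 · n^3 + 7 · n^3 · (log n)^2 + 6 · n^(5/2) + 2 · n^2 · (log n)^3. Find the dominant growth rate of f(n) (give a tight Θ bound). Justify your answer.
f(n) ∈ Θ(n^3 · (log n)^2)

Compare the terms by growth order. For large n, n^a · (log n)^b dominates n^a' · (log n)^b' iff a > a', or (a = a' and b > b'). Ranking the 4 terms shows the dominant one is 7 · n^3 · (log n)^2. Hence f(n) ∈ Θ(n^3 · (log n)^2).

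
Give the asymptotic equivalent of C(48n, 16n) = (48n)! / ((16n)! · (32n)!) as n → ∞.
C(48n, 16n) ~ (27/4)^(16n) · sqrt(3/(4π·16n))

Write N = 16n. Apply Stirling to each factorial:
  (3N)! ~ sqrt(2π·3N) · (3N/e)^(3N),
  N! ~ sqrt(2π N) · (N/e)^N,
  (2N)! ~ sqrt(2π·2N) · (2N/e)^(2N).
The exponential factors combine to (3N)^(3N) / (N^N · (2N)^(2N)) = 3^(3N)/2^(2N) = (3^3/2^2)^N = (27/4)^N.
The square-root prefactors combine to sqrt(2π·3N) / (sqrt(2π N)·sqrt(2π·2N)) = sqrt(3 / (2π·2·N)) = sqrt(3/(4π·16n)).
Substituting N = 16n: C(48n, 16n) ~ (27/4)^(16n) · sqrt(3/(4π·16n)).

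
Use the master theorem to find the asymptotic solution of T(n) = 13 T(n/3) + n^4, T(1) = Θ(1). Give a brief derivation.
T(n) = Θ(n^4)

log_3 13 ≈ 2.335. f(n) = n^4 dominates n^(log_3 13) since 4 > 2.335, and the regularity condition a·f(n/b) = 13·(n/3)^4 = (13/81)·n^4 ≤ c·f(n) holds with c = 13/81 ≈ 0.16 < 1. So this is Case 3: T(n) = Θ(f(n)) = Θ(n^4).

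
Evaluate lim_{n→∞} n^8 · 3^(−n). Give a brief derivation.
lim = 0

Exponentials with base > 1 dominate every fixed polynomial: for any fixed c, n^c / 3^n → 0 as n → ∞ (e.g. by the ratio test, or by writing 3^n = e^(n ln 3) and noting e^(n ln 3) / n^c → ∞). Hence n^8 · 3^(−n) = n^8 / 3^n → 0.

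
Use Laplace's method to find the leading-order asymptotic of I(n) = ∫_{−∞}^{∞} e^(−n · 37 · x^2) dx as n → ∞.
I(n) = sqrt(π/(37n))

Here φ(x) = 37 · x^2 has its unique minimum at x* = 0 with φ(x*) = 0 and φ''(x*) = 74. Laplace's method gives
  I(n) ~ e^(−n φ(x*)) · sqrt(2π / (n · φ''(x*))) = sqrt(2π / (74n)) = sqrt(π/(37n)).
This is exact: substituting u = (x − 0)·sqrt(37n) gives I(n) = (1/sqrt(37n)) ∫_{−∞}^{∞} e^(−u^2) du = sqrt(π/(37n)).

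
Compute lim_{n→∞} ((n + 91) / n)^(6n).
lim = e^546

Rewrite as (1 + 91/n)^(6n). By the standard limit (1 + x/n)^n → e^x, we have (1 + 91/n)^n → e^91, and raising to the 6th power gives e^546.
More precisely, ln[(1 + 91/n)^(6n)] = 6n · ln(1 + 91/n) = 6n · (91/n + O(1/n^2)) = 546 + O(1/n) → 546.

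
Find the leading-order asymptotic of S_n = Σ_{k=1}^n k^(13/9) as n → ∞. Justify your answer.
S_n ~ (9/22) · n^(22/9)

Integral comparison: Σ_{k=1}^n k^(13/9) = ∫_0^n x^(13/9) dx + O(n^(13/9)). The integral is n^(1 + 13/9) / (1 + 13/9) = n^((13+9)/9) / ((13+9)/9) = (9/22) · n^(22/9).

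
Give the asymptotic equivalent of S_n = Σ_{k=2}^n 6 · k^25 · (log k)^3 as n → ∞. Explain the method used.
S_n ~ 3 · n^26 · (log n)^3 / 13

By integral comparison, S_n = ∫_1^n 6 · x^25 · (log x)^3 dx + O(n^25 · (log n)^3). For the integral, the leading term of ∫_1^n x^25 (log x)^3 dx is n^26/26 · (log n)^3 (by repeated integration by parts; each step lowers the log-exponent and produces a relatively O(1/log n) correction). Hence S_n ~ 3 · n^26 · (log n)^3 / 13.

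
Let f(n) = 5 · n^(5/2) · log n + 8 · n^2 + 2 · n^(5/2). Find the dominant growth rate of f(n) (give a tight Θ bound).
f(n) ∈ Θ(n^(5/2) · log n)

Compare the terms by growth order. For large n, n^a · (log n)^b dominates n^a' · (log n)^b' iff a > a', or (a = a' and b > b'). Ranking the 3 terms shows the dominant one is 5 · n^(5/2) · log n. Hence f(n) ∈ Θ(n^(5/2) · log n).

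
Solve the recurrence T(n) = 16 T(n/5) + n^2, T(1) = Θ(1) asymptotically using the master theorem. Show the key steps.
T(n) = Θ(n^2)

log_5 16 ≈ 1.723. f(n) = n^2 dominates n^(log_5 16) since 2 > 1.723, and the regularity condition a·f(n/b) = 16·(n/5)^2 = (16/25)·n^2 ≤ c·f(n) holds with c = 16/25 ≈ 0.64 < 1. So this is Case 3: T(n) = Θ(f(n)) = Θ(n^2).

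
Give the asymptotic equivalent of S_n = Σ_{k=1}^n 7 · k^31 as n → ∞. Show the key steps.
S_n ~ 7 · n^32 / 32

By integral comparison (Euler-Maclaurin), Σ_{k=1}^n 7 · k^31 = 7 · ∫_0^n x^31 dx + O(n^31) = 7 · n^32/32 + O(n^31). (Equivalently, Faulhaber's formula gives the same leading term.)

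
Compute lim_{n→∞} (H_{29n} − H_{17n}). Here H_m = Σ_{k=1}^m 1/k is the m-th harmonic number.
lim = ln(29/17)

Euler-Maclaurin gives H_m = ln m + γ + 1/(2m) + O(1/m^2). The γ and O(1/m) terms cancel in the difference:
  H_{29n} − H_{17n} = ln(29n) − ln(17n) + O(1/n) = ln(29/17) + O(1/n).
Hence the limit is ln(29/17).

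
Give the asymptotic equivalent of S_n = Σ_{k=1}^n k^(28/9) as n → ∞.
S_n ~ (9/37) · n^(37/9)

Integral comparison: Σ_{k=1}^n k^(28/9) = ∫_0^n x^(28/9) dx + O(n^(28/9)). The integral is n^(1 + 28/9) / (1 + 28/9) = n^((28+9)/9) / ((28+9)/9) = (9/37) · n^(37/9).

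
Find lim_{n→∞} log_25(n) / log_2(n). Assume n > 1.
lim = ln(2) / ln(25) = log_25(2)

Change of base: log_25(n) = ln n / ln 25 and log_2(n) = ln n / ln 2. The ratio is (ln n / ln 25) · (ln 2 / ln n) = ln 2 / ln 25, a constant independent of n. So the limit is ln 2 / ln 25 = log_25(2).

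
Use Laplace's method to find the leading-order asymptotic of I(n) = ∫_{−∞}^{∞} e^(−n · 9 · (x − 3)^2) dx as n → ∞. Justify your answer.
I(n) = sqrt(π/(9n))

Here φ(x) = 9 · (x − 3)^2 has its unique minimum at x* = 3 with φ(x*) = 0 and φ''(x*) = 18. Laplace's method gives
  I(n) ~ e^(−n φ(x*)) · sqrt(2π / (n · φ''(x*))) = sqrt(2π / (18n)) = sqrt(π/(9n)).
This is exact: substituting u = (x − 3)·sqrt(9n) gives I(n) = (1/sqrt(9n)) ∫_{−∞}^{∞} e^(−u^2) du = sqrt(π/(9n)).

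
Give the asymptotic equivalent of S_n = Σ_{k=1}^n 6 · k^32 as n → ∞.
S_n ~ 2 · n^33 / 11

By integral comparison (Euler-Maclaurin), Σ_{k=1}^n 6 · k^32 = 6 · ∫_0^n x^32 dx + O(n^32) = 6 · n^33/33 = 2 · n^33 / 11 + O(n^32). (Equivalently, Faulhaber's formula gives the same leading term.)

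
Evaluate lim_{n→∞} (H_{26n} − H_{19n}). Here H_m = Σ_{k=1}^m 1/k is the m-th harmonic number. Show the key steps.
lim = ln(26/19)

Euler-Maclaurin gives H_m = ln m + γ + 1/(2m) + O(1/m^2). The γ and O(1/m) terms cancel in the difference:
  H_{26n} − H_{19n} = ln(26n) − ln(19n) + O(1/n) = ln(26/19) + O(1/n).
Hence the limit is ln(26/19).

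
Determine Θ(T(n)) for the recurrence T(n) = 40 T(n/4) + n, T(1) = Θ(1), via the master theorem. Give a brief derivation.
T(n) = Θ(n^(log_4 40))

Master theorem: compare f(n) = n to n^(log_4 40) where log_4 40 ≈ 2.661. Since 1 < log_4 40, we have f(n) = O(n^(log_4 40 − ε)) for some ε > 0 — Case 1. Hence T(n) = Θ(n^(log_4 40)).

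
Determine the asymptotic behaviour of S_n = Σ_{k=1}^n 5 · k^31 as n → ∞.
S_n ~ 5 · n^32 / 32

By integral comparison (Euler-Maclaurin), Σ_{k=1}^n 5 · k^31 = 5 · ∫_0^n x^31 dx + O(n^31) = 5 · n^32/32 + O(n^31). (Equivalently, Faulhaber's formula gives the same leading term.)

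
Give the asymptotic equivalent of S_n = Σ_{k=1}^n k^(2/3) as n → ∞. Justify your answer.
S_n ~ (3/5) · n^(5/3)

Integral comparison: Σ_{k=1}^n k^(2/3) = ∫_0^n x^(2/3) dx + O(n^(2/3)). The integral is n^(1 + 2/3) / (1 + 2/3) = n^((2+3)/3) / ((2+3)/3) = (3/5) · n^(5/3).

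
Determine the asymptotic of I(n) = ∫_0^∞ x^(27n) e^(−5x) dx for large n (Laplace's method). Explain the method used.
I(n) ~ (sqrt(2π·27n) / 5) · (27n/(5e))^(27n)

Write the integrand as exp(27n ln x − 5x) and set f(x) = 27n ln x − 5x. Then f'(x) = 27n/x − 5 = 0 at x* = 27n/5, and f''(x*) = −27n/x*^2 = −5^2/(27n). Laplace's method (interior maximum) gives
  I(n) ~ e^(f(x*)) · sqrt(2π / |f''(x*)|)
        = exp(27n ln(27n/5) − 27n) · sqrt(2π · 27n / 5^2)
        = (27n/5)^(27n) e^(−27n) · sqrt(2π·27n) / 5
        = (sqrt(2π·27n) / 5) · (27n/(5e))^(27n).
This matches Γ(27n+1)/5^(27n+1) with Stirling applied to Γ.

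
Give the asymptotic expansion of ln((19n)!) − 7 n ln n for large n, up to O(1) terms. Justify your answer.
ln((19n)!) − 7 n ln n = 12 n ln n + 19(ln 19 − 1) n + (1/2) ln(2π·19n) + O(1/n)

Stirling: ln((19n)!) = 19n ln(19n) − 19n + (1/2) ln(2π·19n) + O(1/n).
Expand 19n ln(19n) = 19n (ln n + ln 19) = 19n ln n + 19n ln 19.
Subtract 7n ln n: leading term is (19 − 7) n ln n = 12 n ln n. The next term is 19n ln 19 − 19n = 19(ln 19 − 1) n. Then the (1/2) ln(2π·19n) correction.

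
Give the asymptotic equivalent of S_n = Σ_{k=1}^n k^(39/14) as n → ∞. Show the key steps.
S_n ~ (14/53) · n^(53/14)

Integral comparison: Σ_{k=1}^n k^(39/14) = ∫_0^n x^(39/14) dx + O(n^(39/14)). The integral is n^(1 + 39/14) / (1 + 39/14) = n^((39+14)/14) / ((39+14)/14) = (14/53) · n^(53/14).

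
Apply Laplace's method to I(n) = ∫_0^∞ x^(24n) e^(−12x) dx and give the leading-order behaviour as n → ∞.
I(n) ~ (sqrt(2π·24n) / 12) · (24n/(12e))^(24n)

Write the integrand as exp(24n ln x − 12x) and set f(x) = 24n ln x − 12x. Then f'(x) = 24n/x − 12 = 0 at x* = 24n/12, and f''(x*) = −24n/x*^2 = −12^2/(24n). Laplace's method (interior maximum) gives
  I(n) ~ e^(f(x*)) · sqrt(2π / |f''(x*)|)
        = exp(24n ln(24n/12) − 24n) · sqrt(2π · 24n / 12^2)
        = (24n/12)^(24n) e^(−24n) · sqrt(2π·24n) / 12
        = (sqrt(2π·24n) / 12) · (24n/(12e))^(24n).
This matches Γ(24n+1)/12^(24n+1) with Stirling applied to Γ.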